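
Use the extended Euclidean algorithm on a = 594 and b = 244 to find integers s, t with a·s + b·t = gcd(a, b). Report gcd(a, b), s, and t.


Euclidean algorithm on (594, 244) — divide until remainder is 0:
  594 = 2 · 244 + 106
  244 = 2 · 106 + 32
  106 = 3 · 32 + 10
  32 = 3 · 10 + 2
  10 = 5 · 2 + 0
gcd(594, 244) = 2.
Track Bezout coefficients alongside the remainders: start with r₀ = 594 = a·1 + b·0 (s = 1, t = 0) and r₁ = 244 = a·0 + b·1 (s = 0, t = 1); each new remainder r_{k+1} = r_{k-1} − q_k·r_k inherits s_{k+1} = s_{k-1} − q_k·s_k, t_{k+1} = t_{k-1} − q_k·t_k, so r_k = a·s_k + b·t_k at every step:
  q = 2: r = 106, s = 1 − 2·0 = 1, t = 0 − 2·1 = -2  (check: 594·1 + 244·(-2) = 106)
  q = 2: r = 32, s = 0 − 2·1 = -2, t = 1 − 2·(-2) = 5  (check: 594·(-2) + 244·5 = 32)
  q = 3: r = 10, s = 1 − 3·(-2) = 7, t = -2 − 3·5 = -17  (check: 594·7 + 244·(-17) = 10)
  q = 3: r = 2, s = -2 − 3·7 = -23, t = 5 − 3·(-17) = 56  (check: 594·(-23) + 244·56 = 2)
The row with r = 2 (the gcd) gives the Bezout coefficients s = -23, t = 56.
Result: 594 · (-23) + 244 · (56) = 2.

gcd(594, 244) = 2; s = -23, t = 56 (check: 594·(-23) + 244·56 = 2).


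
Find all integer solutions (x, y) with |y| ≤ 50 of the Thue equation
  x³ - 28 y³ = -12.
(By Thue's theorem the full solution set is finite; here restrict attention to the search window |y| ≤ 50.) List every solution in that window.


The equation is x³ - 28y³ = -12. For fixed y, x³ = 28·y³ − 12, so a solution requires the RHS to be a perfect cube.
Strategy: iterate y from -50 to 50, compute RHS = 28·y³ − 12, and check whether it is a (positive or negative) perfect cube.
Check small values of y:
  y = 0: RHS = -12 is not a perfect cube.
  y = 1: RHS = 16 is not a perfect cube.
  y = -1: RHS = -40 is not a perfect cube.
  y = 2: RHS = 212 is not a perfect cube.
  y = -2: RHS = -236 is not a perfect cube.
  y = 3: RHS = 744 is not a perfect cube.
  y = -3: RHS = -768 is not a perfect cube.
Continuing the search up to |y| = 50 finds no solutions either.
No (x, y) in the scanned range satisfies the equation.

No integer solutions with |y| ≤ 50.


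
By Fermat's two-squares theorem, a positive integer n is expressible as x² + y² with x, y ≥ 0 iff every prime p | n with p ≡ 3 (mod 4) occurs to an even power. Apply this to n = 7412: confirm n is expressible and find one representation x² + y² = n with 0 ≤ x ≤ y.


Step 1: Factor n = 7412 = 2^2 · 17 · 109.
Step 2: Check the mod-4 condition on each prime factor: 2 = 2 (special); 17 ≡ 1 (mod 4), exponent 1; 109 ≡ 1 (mod 4), exponent 1.
All primes ≡ 3 (mod 4) appear to even exponent (or don't appear), so by the two-squares theorem n IS expressible as a sum of two squares.
Step 3: Build a representation. Group n = k² · m with k = 2 and m = 17 · 109 = 1853 (a product of primes ≡ 1 (mod 4)); a representation of m scales to one of n via (k·x)² + (k·y)² = k²(x² + y²). Each prime p ≡ 1 (mod 4) is itself a sum of two squares; find a² by testing p − a² for a perfect square:
  17: 17 − 1² = 16 = 4² ⇒ 17 = 1² + 4².
  109: 109 − 1² = 108, 109 − 2² = 105, 109 − 3² = 100 = 10² ⇒ 109 = 3² + 10².
  Combine using the Brahmagupta–Fibonacci identity (a² + b²)(c² + d²) = (ac − bd)² + (ad + bc)² = (ac + bd)² + (ad − bc)²:
  17 · 109 = 1853: from (1² + 4²)(3² + 10²), take (1·3 − 4·10, 1·10 + 4·3) = (3 − 40, 10 + 12) = (-37, 22); dropping signs (only squares matter) gives (37, 22); check 37² + 22² = 1369 + 484 = 1853 ✓.
  Scale by k = 2: (2·37, 2·22) = (74, 44).
Step 4: Order so x ≤ y and verify: 44² + 74² = 1936 + 5476 = 7412 = n. ✓

n = 7412 = 44² + 74² (one valid representation with x ≤ y).


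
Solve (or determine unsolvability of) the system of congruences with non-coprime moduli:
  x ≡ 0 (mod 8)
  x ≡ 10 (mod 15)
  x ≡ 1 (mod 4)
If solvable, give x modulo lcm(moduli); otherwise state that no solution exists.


Moduli 8, 15, 4 are not pairwise coprime, so CRT works modulo lcm(m_i) when all pairwise compatibility conditions hold.
Pairwise compatibility: gcd(m_i, m_j) must divide a_i - a_j for every pair.
Merge one congruence at a time:
  Start: x ≡ 0 (mod 8).
  Combine with x ≡ 10 (mod 15): gcd(8, 15) = 1; 10 - 0 = 10, which IS divisible by 1, so compatible.
    Write x = 0 + 8·t and substitute into x ≡ 10 (mod 15): 8·t ≡ 10 − 0 = 10 (mod 15).
    The inverse of 8 mod 15 is 2 (since 8·2 = 16 = 1·15 + 1), so t ≡ 2·10 = 20 ≡ 5 (mod 15).
    Then x = 0 + 8·5 = 40, valid modulo lcm(8, 15) = 120: x ≡ 40 (mod 120).
  Combine with x ≡ 1 (mod 4): gcd(120, 4) = 4, and 1 - 40 = -39 is NOT divisible by 4.
    ⇒ system is inconsistent (no integer solution).

No solution (the system is inconsistent).


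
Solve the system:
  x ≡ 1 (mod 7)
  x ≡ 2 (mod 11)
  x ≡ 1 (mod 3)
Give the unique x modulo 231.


Moduli 7, 11, 3 are pairwise coprime; by CRT there is a unique solution modulo M = 7 · 11 · 3 = 231.
Solve pairwise, accumulating the modulus:
  Start with x ≡ 1 (mod 7).
  Combine with x ≡ 2 (mod 11): since gcd(7, 11) = 1, we get a unique residue mod 77.
    Write x = 1 + 7·t and substitute into x ≡ 2 (mod 11): 7·t ≡ 2 − 1 = 1 (mod 11).
    The inverse of 7 mod 11 is 8 (since 7·8 = 56 = 5·11 + 1), so t ≡ 8·1 = 8 ≡ 8 (mod 11).
    Then x = 1 + 7·8 = 57, valid modulo lcm(7, 11) = 77: x ≡ 57 (mod 77).
  Combine with x ≡ 1 (mod 3): since gcd(77, 3) = 1, we get a unique residue mod 231.
    Write x = 57 + 77·t and substitute into x ≡ 1 (mod 3): 77·t ≡ 1 − 57 = -56 (mod 3).
    Reduce coefficients mod 3: 2·t ≡ 1 (mod 3).
    The inverse of 2 mod 3 is 2 (since 2·2 = 4 = 1·3 + 1), so t ≡ 2·1 = 2 ≡ 2 (mod 3).
    Then x = 57 + 77·2 = 211, valid modulo lcm(77, 3) = 231: x ≡ 211 (mod 231).
Verify: 211 mod 7 = 1 ✓, 211 mod 11 = 2 ✓, 211 mod 3 = 1 ✓.

x ≡ 211 (mod 231).


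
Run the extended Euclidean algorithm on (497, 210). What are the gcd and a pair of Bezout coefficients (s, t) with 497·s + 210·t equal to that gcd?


Euclidean algorithm on (497, 210) — divide until remainder is 0:
  497 = 2 · 210 + 77
  210 = 2 · 77 + 56
  77 = 1 · 56 + 21
  56 = 2 · 21 + 14
  21 = 1 · 14 + 7
  14 = 2 · 7 + 0
gcd(497, 210) = 7.
Track Bezout coefficients alongside the remainders: start with r₀ = 497 = a·1 + b·0 (s = 1, t = 0) and r₁ = 210 = a·0 + b·1 (s = 0, t = 1); each new remainder r_{k+1} = r_{k-1} − q_k·r_k inherits s_{k+1} = s_{k-1} − q_k·s_k, t_{k+1} = t_{k-1} − q_k·t_k, so r_k = a·s_k + b·t_k at every step:
  q = 2: r = 77, s = 1 − 2·0 = 1, t = 0 − 2·1 = -2  (check: 497·1 + 210·(-2) = 77)
  q = 2: r = 56, s = 0 − 2·1 = -2, t = 1 − 2·(-2) = 5  (check: 497·(-2) + 210·5 = 56)
  q = 1: r = 21, s = 1 − 1·(-2) = 3, t = -2 − 1·5 = -7  (check: 497·3 + 210·(-7) = 21)
  q = 2: r = 14, s = -2 − 2·3 = -8, t = 5 − 2·(-7) = 19  (check: 497·(-8) + 210·19 = 14)
  q = 1: r = 7, s = 3 − 1·(-8) = 11, t = -7 − 1·19 = -26  (check: 497·11 + 210·(-26) = 7)
The row with r = 7 (the gcd) gives the Bezout coefficients s = 11, t = -26.
Result: 497 · (11) + 210 · (-26) = 7.

gcd(497, 210) = 7; s = 11, t = -26 (check: 497·11 + 210·(-26) = 7).


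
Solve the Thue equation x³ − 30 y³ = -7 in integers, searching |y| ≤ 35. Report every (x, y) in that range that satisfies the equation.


The equation is x³ - 30y³ = -7. For fixed y, x³ = 30·y³ − 7, so a solution requires the RHS to be a perfect cube.
Strategy: iterate y from -35 to 35, compute RHS = 30·y³ − 7, and check whether it is a (positive or negative) perfect cube.
Check small values of y:
  y = 0: RHS = -7 is not a perfect cube.
  y = 1: RHS = 23 is not a perfect cube.
  y = -1: RHS = -37 is not a perfect cube.
  y = 2: RHS = 233 is not a perfect cube.
  y = -2: RHS = -247 is not a perfect cube.
  y = 3: RHS = 803 is not a perfect cube.
  y = -3: RHS = -817 is not a perfect cube.
Continuing the search up to |y| = 35 finds no solutions either.
No (x, y) in the scanned range satisfies the equation.

No integer solutions with |y| ≤ 35.


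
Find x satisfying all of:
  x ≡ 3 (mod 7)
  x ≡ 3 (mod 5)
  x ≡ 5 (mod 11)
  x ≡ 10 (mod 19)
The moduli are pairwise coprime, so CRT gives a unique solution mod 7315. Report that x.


Product of moduli M = 7 · 5 · 11 · 19 = 7315.
Merge one congruence at a time:
  Start: x ≡ 3 (mod 7).
  Combine with x ≡ 3 (mod 5); new modulus lcm = 35.
    Write x = 3 + 7·t and substitute into x ≡ 3 (mod 5): 7·t ≡ 3 − 3 = 0 (mod 5).
    Reduce coefficients mod 5: 2·t ≡ 0 (mod 5).
    The inverse of 2 mod 5 is 3 (since 2·3 = 6 = 1·5 + 1), so t ≡ 3·0 = 0 ≡ 0 (mod 5).
    Then x = 3 + 7·0 = 3, valid modulo lcm(7, 5) = 35: x ≡ 3 (mod 35).
  Combine with x ≡ 5 (mod 11); new modulus lcm = 385.
    Write x = 3 + 35·t and substitute into x ≡ 5 (mod 11): 35·t ≡ 5 − 3 = 2 (mod 11).
    Reduce coefficients mod 11: 2·t ≡ 2 (mod 11).
    The inverse of 2 mod 11 is 6 (since 2·6 = 12 = 1·11 + 1), so t ≡ 6·2 = 12 ≡ 1 (mod 11).
    Then x = 3 + 35·1 = 38, valid modulo lcm(35, 11) = 385: x ≡ 38 (mod 385).
  Combine with x ≡ 10 (mod 19); new modulus lcm = 7315.
    Write x = 38 + 385·t and substitute into x ≡ 10 (mod 19): 385·t ≡ 10 − 38 = -28 (mod 19).
    Reduce coefficients mod 19: 5·t ≡ 10 (mod 19).
    The inverse of 5 mod 19 is 4 (since 5·4 = 20 = 1·19 + 1), so t ≡ 4·10 = 40 ≡ 2 (mod 19).
    Then x = 38 + 385·2 = 808, valid modulo lcm(385, 19) = 7315: x ≡ 808 (mod 7315).
Verify against each original: 808 mod 7 = 3, 808 mod 5 = 3, 808 mod 11 = 5, 808 mod 19 = 10.

x ≡ 808 (mod 7315).


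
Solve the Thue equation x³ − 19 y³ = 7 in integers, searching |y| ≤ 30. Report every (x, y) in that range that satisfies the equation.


The equation is x³ - 19y³ = 7. For fixed y, x³ = 19·y³ + 7, so a solution requires the RHS to be a perfect cube.
Strategy: iterate y from -30 to 30, compute RHS = 19·y³ + 7, and check whether it is a (positive or negative) perfect cube.
Check small values of y:
  y = 0: RHS = 7 is not a perfect cube.
  y = 1: RHS = 26 is not a perfect cube.
  y = -1: RHS = -12 is not a perfect cube.
  y = 2: RHS = 159 is not a perfect cube.
  y = -2: RHS = -145 is not a perfect cube.
  y = 3: RHS = 520 is not a perfect cube.
  y = -3: RHS = -506 is not a perfect cube.
Continuing the search up to |y| = 30 finds no solutions either.
No (x, y) in the scanned range satisfies the equation.

No integer solutions with |y| ≤ 30.


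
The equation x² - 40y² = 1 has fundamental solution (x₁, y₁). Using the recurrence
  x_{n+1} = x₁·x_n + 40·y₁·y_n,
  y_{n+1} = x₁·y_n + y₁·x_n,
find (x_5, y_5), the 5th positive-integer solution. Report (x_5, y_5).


Step 1: Find the fundamental solution (x₁, y₁) of x² - 40y² = 1.
  Expand √40 as a continued fraction. a₀ = ⌊√40⌋ = 6; iterate m_{k+1} = d_k·a_k − m_k, d_{k+1} = (40 − m_{k+1}²)/d_k, a_{k+1} = ⌊(a₀ + m_{k+1})/d_{k+1}⌋ (starting m₀ = 0, d₀ = 1), with convergents p_k = a_k·p_{k-1} + p_{k-2}, q_k = a_k·q_{k-1} + q_{k-2} (p₋₁ = 1, q₋₁ = 0):
  k = 0: a₀ = 6; p₀/q₀ = 6/1; p₀² − 40·q₀² = 36 − 40 = -4.
  k = 1: m = 6, d = 4, a = ⌊(6 + 6)/4⌋ = 3; p/q = (3·6 + 1)/(3·1 + 0) = 19/3; p² − 40·q² = 361 − 360 = 1.
  The first convergent with p² − 40·q² = 1 gives the fundamental solution (x₁, y₁) = (19, 3).
Step 2: Apply the recurrence (x_{n+1}, y_{n+1}) = (x₁x_n + 40y₁y_n, x₁y_n + y₁x_n) repeatedly.
  From (x_1, y_1) = (19, 3): x_2 = 19·19 + 40·3·3 = 721; y_2 = 19·3 + 3·19 = 114.
  From (x_2, y_2) = (721, 114): x_3 = 19·721 + 40·3·114 = 27379; y_3 = 19·114 + 3·721 = 4329.
  From (x_3, y_3) = (27379, 4329): x_4 = 19·27379 + 40·3·4329 = 1039681; y_4 = 19·4329 + 3·27379 = 164388.
  From (x_4, y_4) = (1039681, 164388): x_5 = 19·1039681 + 40·3·164388 = 39480499; y_5 = 19·164388 + 3·1039681 = 6242415.
Step 3: Verify x_5² - 40·y_5² = 1558709801289001 - 1558709801289000 = 1 (should be 1). ✓

(x_1, y_1) = (19, 3); (x_5, y_5) = (39480499, 6242415).


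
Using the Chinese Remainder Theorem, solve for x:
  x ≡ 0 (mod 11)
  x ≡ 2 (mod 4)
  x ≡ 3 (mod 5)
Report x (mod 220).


Moduli 11, 4, 5 are pairwise coprime; by CRT there is a unique solution modulo M = 11 · 4 · 5 = 220.
Solve pairwise, accumulating the modulus:
  Start with x ≡ 0 (mod 11).
  Combine with x ≡ 2 (mod 4): since gcd(11, 4) = 1, we get a unique residue mod 44.
    Write x = 0 + 11·t and substitute into x ≡ 2 (mod 4): 11·t ≡ 2 − 0 = 2 (mod 4).
    Reduce coefficients mod 4: 3·t ≡ 2 (mod 4).
    The inverse of 3 mod 4 is 3 (since 3·3 = 9 = 2·4 + 1), so t ≡ 3·2 = 6 ≡ 2 (mod 4).
    Then x = 0 + 11·2 = 22, valid modulo lcm(11, 4) = 44: x ≡ 22 (mod 44).
  Combine with x ≡ 3 (mod 5): since gcd(44, 5) = 1, we get a unique residue mod 220.
    Write x = 22 + 44·t and substitute into x ≡ 3 (mod 5): 44·t ≡ 3 − 22 = -19 (mod 5).
    Reduce coefficients mod 5: 4·t ≡ 1 (mod 5).
    The inverse of 4 mod 5 is 4 (since 4·4 = 16 = 3·5 + 1), so t ≡ 4·1 = 4 ≡ 4 (mod 5).
    Then x = 22 + 44·4 = 198, valid modulo lcm(44, 5) = 220: x ≡ 198 (mod 220).
Verify: 198 mod 11 = 0 ✓, 198 mod 4 = 2 ✓, 198 mod 5 = 3 ✓.

x ≡ 198 (mod 220).


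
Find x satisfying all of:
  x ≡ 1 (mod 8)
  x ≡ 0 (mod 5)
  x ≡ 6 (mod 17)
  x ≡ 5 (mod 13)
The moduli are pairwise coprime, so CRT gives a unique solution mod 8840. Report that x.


Product of moduli M = 8 · 5 · 17 · 13 = 8840.
Merge one congruence at a time:
  Start: x ≡ 1 (mod 8).
  Combine with x ≡ 0 (mod 5); new modulus lcm = 40.
    Write x = 1 + 8·t and substitute into x ≡ 0 (mod 5): 8·t ≡ 0 − 1 = -1 (mod 5).
    Reduce coefficients mod 5: 3·t ≡ 4 (mod 5).
    The inverse of 3 mod 5 is 2 (since 3·2 = 6 = 1·5 + 1), so t ≡ 2·4 = 8 ≡ 3 (mod 5).
    Then x = 1 + 8·3 = 25, valid modulo lcm(8, 5) = 40: x ≡ 25 (mod 40).
  Combine with x ≡ 6 (mod 17); new modulus lcm = 680.
    Write x = 25 + 40·t and substitute into x ≡ 6 (mod 17): 40·t ≡ 6 − 25 = -19 (mod 17).
    Reduce coefficients mod 17: 6·t ≡ 15 (mod 17).
    The inverse of 6 mod 17 is 3 (since 6·3 = 18 = 1·17 + 1), so t ≡ 3·15 = 45 ≡ 11 (mod 17).
    Then x = 25 + 40·11 = 465, valid modulo lcm(40, 17) = 680: x ≡ 465 (mod 680).
  Combine with x ≡ 5 (mod 13); new modulus lcm = 8840.
    Write x = 465 + 680·t and substitute into x ≡ 5 (mod 13): 680·t ≡ 5 − 465 = -460 (mod 13).
    Reduce coefficients mod 13: 4·t ≡ 8 (mod 13).
    The inverse of 4 mod 13 is 10 (since 4·10 = 40 = 3·13 + 1), so t ≡ 10·8 = 80 ≡ 2 (mod 13).
    Then x = 465 + 680·2 = 1825, valid modulo lcm(680, 13) = 8840: x ≡ 1825 (mod 8840).
Verify against each original: 1825 mod 8 = 1, 1825 mod 5 = 0, 1825 mod 17 = 6, 1825 mod 13 = 5.

x ≡ 1825 (mod 8840).


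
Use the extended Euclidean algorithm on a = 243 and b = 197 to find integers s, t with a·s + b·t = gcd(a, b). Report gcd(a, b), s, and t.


Euclidean algorithm on (243, 197) — divide until remainder is 0:
  243 = 1 · 197 + 46
  197 = 4 · 46 + 13
  46 = 3 · 13 + 7
  13 = 1 · 7 + 6
  7 = 1 · 6 + 1
  6 = 6 · 1 + 0
gcd(243, 197) = 1.
Track Bezout coefficients alongside the remainders: start with r₀ = 243 = a·1 + b·0 (s = 1, t = 0) and r₁ = 197 = a·0 + b·1 (s = 0, t = 1); each new remainder r_{k+1} = r_{k-1} − q_k·r_k inherits s_{k+1} = s_{k-1} − q_k·s_k, t_{k+1} = t_{k-1} − q_k·t_k, so r_k = a·s_k + b·t_k at every step:
  q = 1: r = 46, s = 1 − 1·0 = 1, t = 0 − 1·1 = -1  (check: 243·1 + 197·(-1) = 46)
  q = 4: r = 13, s = 0 − 4·1 = -4, t = 1 − 4·(-1) = 5  (check: 243·(-4) + 197·5 = 13)
  q = 3: r = 7, s = 1 − 3·(-4) = 13, t = -1 − 3·5 = -16  (check: 243·13 + 197·(-16) = 7)
  q = 1: r = 6, s = -4 − 1·13 = -17, t = 5 − 1·(-16) = 21  (check: 243·(-17) + 197·21 = 6)
  q = 1: r = 1, s = 13 − 1·(-17) = 30, t = -16 − 1·21 = -37  (check: 243·30 + 197·(-37) = 1)
The row with r = 1 (the gcd) gives the Bezout coefficients s = 30, t = -37.
Result: 243 · (30) + 197 · (-37) = 1.

gcd(243, 197) = 1; s = 30, t = -37 (check: 243·30 + 197·(-37) = 1).


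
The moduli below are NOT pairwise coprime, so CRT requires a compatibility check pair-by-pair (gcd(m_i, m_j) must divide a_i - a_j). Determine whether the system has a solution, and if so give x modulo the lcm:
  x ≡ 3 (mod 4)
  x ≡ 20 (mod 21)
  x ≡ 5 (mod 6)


Moduli 4, 21, 6 are not pairwise coprime, so CRT works modulo lcm(m_i) when all pairwise compatibility conditions hold.
Pairwise compatibility: gcd(m_i, m_j) must divide a_i - a_j for every pair.
Merge one congruence at a time:
  Start: x ≡ 3 (mod 4).
  Combine with x ≡ 20 (mod 21): gcd(4, 21) = 1; 20 - 3 = 17, which IS divisible by 1, so compatible.
    Write x = 3 + 4·t and substitute into x ≡ 20 (mod 21): 4·t ≡ 20 − 3 = 17 (mod 21).
    The inverse of 4 mod 21 is 16 (since 4·16 = 64 = 3·21 + 1), so t ≡ 16·17 = 272 ≡ 20 (mod 21).
    Then x = 3 + 4·20 = 83, valid modulo lcm(4, 21) = 84: x ≡ 83 (mod 84).
  Combine with x ≡ 5 (mod 6): gcd(84, 6) = 6; 5 - 83 = -78, which IS divisible by 6, so compatible.
    Write x = 83 + 84·t and substitute into x ≡ 5 (mod 6): 84·t ≡ 5 − 83 = -78 (mod 6).
    Divide the congruence (and modulus) by g = 6: 14·t ≡ -13 (mod 1).
    Modulo 1 every t works; take t = 0.
    Then x = 83 + 84·0 = 83, valid modulo lcm(84, 6) = 84: x ≡ 83 (mod 84).
Verify: 83 mod 4 = 3, 83 mod 21 = 20, 83 mod 6 = 5.

x ≡ 83 (mod 84).


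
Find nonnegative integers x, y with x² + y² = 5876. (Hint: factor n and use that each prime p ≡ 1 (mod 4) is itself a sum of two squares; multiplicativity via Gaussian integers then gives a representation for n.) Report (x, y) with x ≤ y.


Step 1: Factor n = 5876 = 2^2 · 13 · 113.
Step 2: Check the mod-4 condition on each prime factor: 2 = 2 (special); 13 ≡ 1 (mod 4), exponent 1; 113 ≡ 1 (mod 4), exponent 1.
All primes ≡ 3 (mod 4) appear to even exponent (or don't appear), so by the two-squares theorem n IS expressible as a sum of two squares.
Step 3: Build a representation. Group n = k² · m with k = 2 and m = 13 · 113 = 1469 (a product of primes ≡ 1 (mod 4)); a representation of m scales to one of n via (k·x)² + (k·y)² = k²(x² + y²). Each prime p ≡ 1 (mod 4) is itself a sum of two squares; find a² by testing p − a² for a perfect square:
  13: 13 − 1² = 12, 13 − 2² = 9 = 3² ⇒ 13 = 2² + 3².
  113: 113 − 1² = 112, 113 − 2² = 109, 113 − 3² = 104, 113 − 4² = 97, 113 − 5² = 88, 113 − 6² = 77, 113 − 7² = 64 = 8² ⇒ 113 = 7² + 8².
  Combine using the Brahmagupta–Fibonacci identity (a² + b²)(c² + d²) = (ac − bd)² + (ad + bc)² = (ac + bd)² + (ad − bc)²:
  13 · 113 = 1469: from (2² + 3²)(7² + 8²), take (2·7 − 3·8, 2·8 + 3·7) = (14 − 24, 16 + 21) = (-10, 37); dropping signs (only squares matter) gives (10, 37); check 10² + 37² = 100 + 1369 = 1469 ✓.
  Scale by k = 2: (2·10, 2·37) = (20, 74).
Step 4: Order so x ≤ y and verify: 20² + 74² = 400 + 5476 = 5876 = n. ✓

n = 5876 = 20² + 74² (one valid representation with x ≤ y).


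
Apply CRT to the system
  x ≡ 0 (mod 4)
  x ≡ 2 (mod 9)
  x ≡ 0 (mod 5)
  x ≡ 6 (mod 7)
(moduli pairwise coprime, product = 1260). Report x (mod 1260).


Product of moduli M = 4 · 9 · 5 · 7 = 1260.
Merge one congruence at a time:
  Start: x ≡ 0 (mod 4).
  Combine with x ≡ 2 (mod 9); new modulus lcm = 36.
    Write x = 0 + 4·t and substitute into x ≡ 2 (mod 9): 4·t ≡ 2 − 0 = 2 (mod 9).
    The inverse of 4 mod 9 is 7 (since 4·7 = 28 = 3·9 + 1), so t ≡ 7·2 = 14 ≡ 5 (mod 9).
    Then x = 0 + 4·5 = 20, valid modulo lcm(4, 9) = 36: x ≡ 20 (mod 36).
  Combine with x ≡ 0 (mod 5); new modulus lcm = 180.
    Write x = 20 + 36·t and substitute into x ≡ 0 (mod 5): 36·t ≡ 0 − 20 = -20 (mod 5).
    Reduce coefficients mod 5: 1·t ≡ 0 (mod 5).
    So t ≡ 0 (mod 5).
    Then x = 20 + 36·0 = 20, valid modulo lcm(36, 5) = 180: x ≡ 20 (mod 180).
  Combine with x ≡ 6 (mod 7); new modulus lcm = 1260.
    Write x = 20 + 180·t and substitute into x ≡ 6 (mod 7): 180·t ≡ 6 − 20 = -14 (mod 7).
    Reduce coefficients mod 7: 5·t ≡ 0 (mod 7).
    The inverse of 5 mod 7 is 3 (since 5·3 = 15 = 2·7 + 1), so t ≡ 3·0 = 0 ≡ 0 (mod 7).
    Then x = 20 + 180·0 = 20, valid modulo lcm(180, 7) = 1260: x ≡ 20 (mod 1260).
Verify against each original: 20 mod 4 = 0, 20 mod 9 = 2, 20 mod 5 = 0, 20 mod 7 = 6.

x ≡ 20 (mod 1260).


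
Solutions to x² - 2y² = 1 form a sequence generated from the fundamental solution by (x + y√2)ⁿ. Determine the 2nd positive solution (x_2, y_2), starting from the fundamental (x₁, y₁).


Step 1: Find the fundamental solution (x₁, y₁) of x² - 2y² = 1.
  Expand √2 as a continued fraction. a₀ = ⌊√2⌋ = 1; iterate m_{k+1} = d_k·a_k − m_k, d_{k+1} = (2 − m_{k+1}²)/d_k, a_{k+1} = ⌊(a₀ + m_{k+1})/d_{k+1}⌋ (starting m₀ = 0, d₀ = 1), with convergents p_k = a_k·p_{k-1} + p_{k-2}, q_k = a_k·q_{k-1} + q_{k-2} (p₋₁ = 1, q₋₁ = 0):
  k = 0: a₀ = 1; p₀/q₀ = 1/1; p₀² − 2·q₀² = 1 − 2 = -1.
  k = 1: m = 1, d = 1, a = ⌊(1 + 1)/1⌋ = 2; p/q = (2·1 + 1)/(2·1 + 0) = 3/2; p² − 2·q² = 9 − 8 = 1.
  The first convergent with p² − 2·q² = 1 gives the fundamental solution (x₁, y₁) = (3, 2).
Step 2: Apply the recurrence (x_{n+1}, y_{n+1}) = (x₁x_n + 2y₁y_n, x₁y_n + y₁x_n) repeatedly.
  From (x_1, y_1) = (3, 2): x_2 = 3·3 + 2·2·2 = 17; y_2 = 3·2 + 2·3 = 12.
Step 3: Verify x_2² - 2·y_2² = 289 - 288 = 1 (should be 1). ✓

(x_1, y_1) = (3, 2); (x_2, y_2) = (17, 12).


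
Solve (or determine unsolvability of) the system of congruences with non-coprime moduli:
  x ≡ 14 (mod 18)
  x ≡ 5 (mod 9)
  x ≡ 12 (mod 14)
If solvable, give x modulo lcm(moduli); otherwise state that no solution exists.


Moduli 18, 9, 14 are not pairwise coprime, so CRT works modulo lcm(m_i) when all pairwise compatibility conditions hold.
Pairwise compatibility: gcd(m_i, m_j) must divide a_i - a_j for every pair.
Merge one congruence at a time:
  Start: x ≡ 14 (mod 18).
  Combine with x ≡ 5 (mod 9): gcd(18, 9) = 9; 5 - 14 = -9, which IS divisible by 9, so compatible.
    Write x = 14 + 18·t and substitute into x ≡ 5 (mod 9): 18·t ≡ 5 − 14 = -9 (mod 9).
    Divide the congruence (and modulus) by g = 9: 2·t ≡ -1 (mod 1).
    Modulo 1 every t works; take t = 0.
    Then x = 14 + 18·0 = 14, valid modulo lcm(18, 9) = 18: x ≡ 14 (mod 18).
  Combine with x ≡ 12 (mod 14): gcd(18, 14) = 2; 12 - 14 = -2, which IS divisible by 2, so compatible.
    Write x = 14 + 18·t and substitute into x ≡ 12 (mod 14): 18·t ≡ 12 − 14 = -2 (mod 14).
    Divide the congruence (and modulus) by g = 2: 9·t ≡ -1 (mod 7).
    Reduce coefficients mod 7: 2·t ≡ 6 (mod 7).
    The inverse of 2 mod 7 is 4 (since 2·4 = 8 = 1·7 + 1), so t ≡ 4·6 = 24 ≡ 3 (mod 7).
    Then x = 14 + 18·3 = 68, valid modulo lcm(18, 14) = 126: x ≡ 68 (mod 126).
Verify: 68 mod 18 = 14, 68 mod 9 = 5, 68 mod 14 = 12.

x ≡ 68 (mod 126).


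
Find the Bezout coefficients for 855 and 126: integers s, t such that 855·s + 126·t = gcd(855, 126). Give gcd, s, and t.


Euclidean algorithm on (855, 126) — divide until remainder is 0:
  855 = 6 · 126 + 99
  126 = 1 · 99 + 27
  99 = 3 · 27 + 18
  27 = 1 · 18 + 9
  18 = 2 · 9 + 0
gcd(855, 126) = 9.
Track Bezout coefficients alongside the remainders: start with r₀ = 855 = a·1 + b·0 (s = 1, t = 0) and r₁ = 126 = a·0 + b·1 (s = 0, t = 1); each new remainder r_{k+1} = r_{k-1} − q_k·r_k inherits s_{k+1} = s_{k-1} − q_k·s_k, t_{k+1} = t_{k-1} − q_k·t_k, so r_k = a·s_k + b·t_k at every step:
  q = 6: r = 99, s = 1 − 6·0 = 1, t = 0 − 6·1 = -6  (check: 855·1 + 126·(-6) = 99)
  q = 1: r = 27, s = 0 − 1·1 = -1, t = 1 − 1·(-6) = 7  (check: 855·(-1) + 126·7 = 27)
  q = 3: r = 18, s = 1 − 3·(-1) = 4, t = -6 − 3·7 = -27  (check: 855·4 + 126·(-27) = 18)
  q = 1: r = 9, s = -1 − 1·4 = -5, t = 7 − 1·(-27) = 34  (check: 855·(-5) + 126·34 = 9)
The row with r = 9 (the gcd) gives the Bezout coefficients s = -5, t = 34.
Result: 855 · (-5) + 126 · (34) = 9.

gcd(855, 126) = 9; s = -5, t = 34 (check: 855·(-5) + 126·34 = 9).


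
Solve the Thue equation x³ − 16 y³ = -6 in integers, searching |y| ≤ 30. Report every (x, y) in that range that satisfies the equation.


The equation is x³ - 16y³ = -6. For fixed y, x³ = 16·y³ − 6, so a solution requires the RHS to be a perfect cube.
Strategy: iterate y from -30 to 30, compute RHS = 16·y³ − 6, and check whether it is a (positive or negative) perfect cube.
Check small values of y:
  y = 0: RHS = -6 is not a perfect cube.
  y = 1: RHS = 10 is not a perfect cube.
  y = -1: RHS = -22 is not a perfect cube.
  y = 2: RHS = 122 is not a perfect cube.
  y = -2: RHS = -134 is not a perfect cube.
  y = 3: RHS = 426 is not a perfect cube.
  y = -3: RHS = -438 is not a perfect cube.
Continuing the search up to |y| = 30 finds no solutions either.
No (x, y) in the scanned range satisfies the equation.

No integer solutions with |y| ≤ 30.


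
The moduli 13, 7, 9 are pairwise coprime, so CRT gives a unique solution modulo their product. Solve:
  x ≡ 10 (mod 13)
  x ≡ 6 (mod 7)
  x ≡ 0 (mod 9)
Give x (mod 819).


Moduli 13, 7, 9 are pairwise coprime; by CRT there is a unique solution modulo M = 13 · 7 · 9 = 819.
Solve pairwise, accumulating the modulus:
  Start with x ≡ 10 (mod 13).
  Combine with x ≡ 6 (mod 7): since gcd(13, 7) = 1, we get a unique residue mod 91.
    Write x = 10 + 13·t and substitute into x ≡ 6 (mod 7): 13·t ≡ 6 − 10 = -4 (mod 7).
    Reduce coefficients mod 7: 6·t ≡ 3 (mod 7).
    The inverse of 6 mod 7 is 6 (since 6·6 = 36 = 5·7 + 1), so t ≡ 6·3 = 18 ≡ 4 (mod 7).
    Then x = 10 + 13·4 = 62, valid modulo lcm(13, 7) = 91: x ≡ 62 (mod 91).
  Combine with x ≡ 0 (mod 9): since gcd(91, 9) = 1, we get a unique residue mod 819.
    Write x = 62 + 91·t and substitute into x ≡ 0 (mod 9): 91·t ≡ 0 − 62 = -62 (mod 9).
    Reduce coefficients mod 9: 1·t ≡ 1 (mod 9).
    So t ≡ 1 (mod 9).
    Then x = 62 + 91·1 = 153, valid modulo lcm(91, 9) = 819: x ≡ 153 (mod 819).
Verify: 153 mod 13 = 10 ✓, 153 mod 7 = 6 ✓, 153 mod 9 = 0 ✓.

x ≡ 153 (mod 819).


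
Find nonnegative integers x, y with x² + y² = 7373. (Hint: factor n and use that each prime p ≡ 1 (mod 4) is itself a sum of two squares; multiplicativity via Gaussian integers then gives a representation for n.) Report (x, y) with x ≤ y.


Step 1: Factor n = 7373 = 73 · 101.
Step 2: Check the mod-4 condition on each prime factor: 73 ≡ 1 (mod 4), exponent 1; 101 ≡ 1 (mod 4), exponent 1.
All primes ≡ 3 (mod 4) appear to even exponent (or don't appear), so by the two-squares theorem n IS expressible as a sum of two squares.
Step 3: Build a representation. Here n = 73 · 101 is a product of primes ≡ 1 (mod 4). Each prime p ≡ 1 (mod 4) is itself a sum of two squares; find a² by testing p − a² for a perfect square:
  73: 73 − 1² = 72, 73 − 2² = 69, 73 − 3² = 64 = 8² ⇒ 73 = 3² + 8².
  101: 101 − 1² = 100 = 10² ⇒ 101 = 1² + 10².
  Combine using the Brahmagupta–Fibonacci identity (a² + b²)(c² + d²) = (ac − bd)² + (ad + bc)² = (ac + bd)² + (ad − bc)²:
  73 · 101 = 7373: from (3² + 8²)(1² + 10²), take (3·1 − 8·10, 3·10 + 8·1) = (3 − 80, 30 + 8) = (-77, 38); dropping signs (only squares matter) gives (77, 38); check 77² + 38² = 5929 + 1444 = 7373 ✓.
Step 4: Order so x ≤ y and verify: 38² + 77² = 1444 + 5929 = 7373 = n. ✓

n = 7373 = 38² + 77² (one valid representation with x ≤ y).


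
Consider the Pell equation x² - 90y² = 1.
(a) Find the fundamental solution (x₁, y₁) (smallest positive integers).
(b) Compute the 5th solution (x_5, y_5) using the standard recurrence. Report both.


Step 1: Find the fundamental solution (x₁, y₁) of x² - 90y² = 1.
  Expand √90 as a continued fraction. a₀ = ⌊√90⌋ = 9; iterate m_{k+1} = d_k·a_k − m_k, d_{k+1} = (90 − m_{k+1}²)/d_k, a_{k+1} = ⌊(a₀ + m_{k+1})/d_{k+1}⌋ (starting m₀ = 0, d₀ = 1), with convergents p_k = a_k·p_{k-1} + p_{k-2}, q_k = a_k·q_{k-1} + q_{k-2} (p₋₁ = 1, q₋₁ = 0):
  k = 0: a₀ = 9; p₀/q₀ = 9/1; p₀² − 90·q₀² = 81 − 90 = -9.
  k = 1: m = 9, d = 9, a = ⌊(9 + 9)/9⌋ = 2; p/q = (2·9 + 1)/(2·1 + 0) = 19/2; p² − 90·q² = 361 − 360 = 1.
  The first convergent with p² − 90·q² = 1 gives the fundamental solution (x₁, y₁) = (19, 2).
Step 2: Apply the recurrence (x_{n+1}, y_{n+1}) = (x₁x_n + 90y₁y_n, x₁y_n + y₁x_n) repeatedly.
  From (x_1, y_1) = (19, 2): x_2 = 19·19 + 90·2·2 = 721; y_2 = 19·2 + 2·19 = 76.
  From (x_2, y_2) = (721, 76): x_3 = 19·721 + 90·2·76 = 27379; y_3 = 19·76 + 2·721 = 2886.
  From (x_3, y_3) = (27379, 2886): x_4 = 19·27379 + 90·2·2886 = 1039681; y_4 = 19·2886 + 2·27379 = 109592.
  From (x_4, y_4) = (1039681, 109592): x_5 = 19·1039681 + 90·2·109592 = 39480499; y_5 = 19·109592 + 2·1039681 = 4161610.
Step 3: Verify x_5² - 90·y_5² = 1558709801289001 - 1558709801289000 = 1 (should be 1). ✓

(x_1, y_1) = (19, 2); (x_5, y_5) = (39480499, 4161610).


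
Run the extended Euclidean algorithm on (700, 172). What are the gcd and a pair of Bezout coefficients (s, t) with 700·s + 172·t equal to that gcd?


Euclidean algorithm on (700, 172) — divide until remainder is 0:
  700 = 4 · 172 + 12
  172 = 14 · 12 + 4
  12 = 3 · 4 + 0
gcd(700, 172) = 4.
Track Bezout coefficients alongside the remainders: start with r₀ = 700 = a·1 + b·0 (s = 1, t = 0) and r₁ = 172 = a·0 + b·1 (s = 0, t = 1); each new remainder r_{k+1} = r_{k-1} − q_k·r_k inherits s_{k+1} = s_{k-1} − q_k·s_k, t_{k+1} = t_{k-1} − q_k·t_k, so r_k = a·s_k + b·t_k at every step:
  q = 4: r = 12, s = 1 − 4·0 = 1, t = 0 − 4·1 = -4  (check: 700·1 + 172·(-4) = 12)
  q = 14: r = 4, s = 0 − 14·1 = -14, t = 1 − 14·(-4) = 57  (check: 700·(-14) + 172·57 = 4)
The row with r = 4 (the gcd) gives the Bezout coefficients s = -14, t = 57.
Result: 700 · (-14) + 172 · (57) = 4.

gcd(700, 172) = 4; s = -14, t = 57 (check: 700·(-14) + 172·57 = 4).


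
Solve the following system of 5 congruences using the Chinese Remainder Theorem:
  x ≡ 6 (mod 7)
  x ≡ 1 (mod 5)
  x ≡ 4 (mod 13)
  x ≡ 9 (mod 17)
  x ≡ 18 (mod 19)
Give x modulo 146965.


Product of moduli M = 7 · 5 · 13 · 17 · 19 = 146965.
Merge one congruence at a time:
  Start: x ≡ 6 (mod 7).
  Combine with x ≡ 1 (mod 5); new modulus lcm = 35.
    Write x = 6 + 7·t and substitute into x ≡ 1 (mod 5): 7·t ≡ 1 − 6 = -5 (mod 5).
    Reduce coefficients mod 5: 2·t ≡ 0 (mod 5).
    The inverse of 2 mod 5 is 3 (since 2·3 = 6 = 1·5 + 1), so t ≡ 3·0 = 0 ≡ 0 (mod 5).
    Then x = 6 + 7·0 = 6, valid modulo lcm(7, 5) = 35: x ≡ 6 (mod 35).
  Combine with x ≡ 4 (mod 13); new modulus lcm = 455.
    Write x = 6 + 35·t and substitute into x ≡ 4 (mod 13): 35·t ≡ 4 − 6 = -2 (mod 13).
    Reduce coefficients mod 13: 9·t ≡ 11 (mod 13).
    The inverse of 9 mod 13 is 3 (since 9·3 = 27 = 2·13 + 1), so t ≡ 3·11 = 33 ≡ 7 (mod 13).
    Then x = 6 + 35·7 = 251, valid modulo lcm(35, 13) = 455: x ≡ 251 (mod 455).
  Combine with x ≡ 9 (mod 17); new modulus lcm = 7735.
    Write x = 251 + 455·t and substitute into x ≡ 9 (mod 17): 455·t ≡ 9 − 251 = -242 (mod 17).
    Reduce coefficients mod 17: 13·t ≡ 13 (mod 17).
    The inverse of 13 mod 17 is 4 (since 13·4 = 52 = 3·17 + 1), so t ≡ 4·13 = 52 ≡ 1 (mod 17).
    Then x = 251 + 455·1 = 706, valid modulo lcm(455, 17) = 7735: x ≡ 706 (mod 7735).
  Combine with x ≡ 18 (mod 19); new modulus lcm = 146965.
    Write x = 706 + 7735·t and substitute into x ≡ 18 (mod 19): 7735·t ≡ 18 − 706 = -688 (mod 19).
    Reduce coefficients mod 19: 2·t ≡ 15 (mod 19).
    The inverse of 2 mod 19 is 10 (since 2·10 = 20 = 1·19 + 1), so t ≡ 10·15 = 150 ≡ 17 (mod 19).
    Then x = 706 + 7735·17 = 132201, valid modulo lcm(7735, 19) = 146965: x ≡ 132201 (mod 146965).
Verify against each original: 132201 mod 7 = 6, 132201 mod 5 = 1, 132201 mod 13 = 4, 132201 mod 17 = 9, 132201 mod 19 = 18.

x ≡ 132201 (mod 146965).


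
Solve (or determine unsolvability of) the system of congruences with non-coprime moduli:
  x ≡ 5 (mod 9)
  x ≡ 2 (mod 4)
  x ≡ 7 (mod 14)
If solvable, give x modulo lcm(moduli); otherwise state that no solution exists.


Moduli 9, 4, 14 are not pairwise coprime, so CRT works modulo lcm(m_i) when all pairwise compatibility conditions hold.
Pairwise compatibility: gcd(m_i, m_j) must divide a_i - a_j for every pair.
Merge one congruence at a time:
  Start: x ≡ 5 (mod 9).
  Combine with x ≡ 2 (mod 4): gcd(9, 4) = 1; 2 - 5 = -3, which IS divisible by 1, so compatible.
    Write x = 5 + 9·t and substitute into x ≡ 2 (mod 4): 9·t ≡ 2 − 5 = -3 (mod 4).
    Reduce coefficients mod 4: 1·t ≡ 1 (mod 4).
    So t ≡ 1 (mod 4).
    Then x = 5 + 9·1 = 14, valid modulo lcm(9, 4) = 36: x ≡ 14 (mod 36).
  Combine with x ≡ 7 (mod 14): gcd(36, 14) = 2, and 7 - 14 = -7 is NOT divisible by 2.
    ⇒ system is inconsistent (no integer solution).

No solution (the system is inconsistent).


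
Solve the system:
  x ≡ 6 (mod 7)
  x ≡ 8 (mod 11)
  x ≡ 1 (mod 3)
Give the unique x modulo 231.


Moduli 7, 11, 3 are pairwise coprime; by CRT there is a unique solution modulo M = 7 · 11 · 3 = 231.
Solve pairwise, accumulating the modulus:
  Start with x ≡ 6 (mod 7).
  Combine with x ≡ 8 (mod 11): since gcd(7, 11) = 1, we get a unique residue mod 77.
    Write x = 6 + 7·t and substitute into x ≡ 8 (mod 11): 7·t ≡ 8 − 6 = 2 (mod 11).
    The inverse of 7 mod 11 is 8 (since 7·8 = 56 = 5·11 + 1), so t ≡ 8·2 = 16 ≡ 5 (mod 11).
    Then x = 6 + 7·5 = 41, valid modulo lcm(7, 11) = 77: x ≡ 41 (mod 77).
  Combine with x ≡ 1 (mod 3): since gcd(77, 3) = 1, we get a unique residue mod 231.
    Write x = 41 + 77·t and substitute into x ≡ 1 (mod 3): 77·t ≡ 1 − 41 = -40 (mod 3).
    Reduce coefficients mod 3: 2·t ≡ 2 (mod 3).
    The inverse of 2 mod 3 is 2 (since 2·2 = 4 = 1·3 + 1), so t ≡ 2·2 = 4 ≡ 1 (mod 3).
    Then x = 41 + 77·1 = 118, valid modulo lcm(77, 3) = 231: x ≡ 118 (mod 231).
Verify: 118 mod 7 = 6 ✓, 118 mod 11 = 8 ✓, 118 mod 3 = 1 ✓.

x ≡ 118 (mod 231).


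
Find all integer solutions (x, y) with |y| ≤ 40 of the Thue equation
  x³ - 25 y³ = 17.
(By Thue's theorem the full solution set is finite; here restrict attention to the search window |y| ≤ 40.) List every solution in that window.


The equation is x³ - 25y³ = 17. For fixed y, x³ = 25·y³ + 17, so a solution requires the RHS to be a perfect cube.
Strategy: iterate y from -40 to 40, compute RHS = 25·y³ + 17, and check whether it is a (positive or negative) perfect cube.
Check small values of y:
  y = 0: RHS = 17 is not a perfect cube.
  y = 1: RHS = 42 is not a perfect cube.
  y = -1: RHS = -8 = (-2)³ ⇒ x = -2 works.
  y = 2: RHS = 217 is not a perfect cube.
  y = -2: RHS = -183 is not a perfect cube.
  y = 3: RHS = 692 is not a perfect cube.
  y = -3: RHS = -658 is not a perfect cube.
Continuing the search up to |y| = 40 finds no further solutions beyond those listed.
Collected solutions: (-2, -1).

Solutions (with |y| ≤ 40): (-2, -1).


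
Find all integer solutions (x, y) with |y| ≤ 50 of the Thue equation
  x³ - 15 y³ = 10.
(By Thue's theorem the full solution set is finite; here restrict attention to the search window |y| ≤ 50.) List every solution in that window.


The equation is x³ - 15y³ = 10. For fixed y, x³ = 15·y³ + 10, so a solution requires the RHS to be a perfect cube.
Strategy: iterate y from -50 to 50, compute RHS = 15·y³ + 10, and check whether it is a (positive or negative) perfect cube.
Check small values of y:
  y = 0: RHS = 10 is not a perfect cube.
  y = 1: RHS = 25 is not a perfect cube.
  y = -1: RHS = -5 is not a perfect cube.
  y = 2: RHS = 130 is not a perfect cube.
  y = -2: RHS = -110 is not a perfect cube.
  y = 3: RHS = 415 is not a perfect cube.
  y = -3: RHS = -395 is not a perfect cube.
Continuing the search up to |y| = 50 finds no solutions either.
No (x, y) in the scanned range satisfies the equation.

No integer solutions with |y| ≤ 50.


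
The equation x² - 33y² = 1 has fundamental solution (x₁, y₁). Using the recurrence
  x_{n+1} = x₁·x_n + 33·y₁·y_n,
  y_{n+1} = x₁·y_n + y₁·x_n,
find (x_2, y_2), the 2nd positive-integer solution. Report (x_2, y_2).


Step 1: Find the fundamental solution (x₁, y₁) of x² - 33y² = 1.
  Expand √33 as a continued fraction. a₀ = ⌊√33⌋ = 5; iterate m_{k+1} = d_k·a_k − m_k, d_{k+1} = (33 − m_{k+1}²)/d_k, a_{k+1} = ⌊(a₀ + m_{k+1})/d_{k+1}⌋ (starting m₀ = 0, d₀ = 1), with convergents p_k = a_k·p_{k-1} + p_{k-2}, q_k = a_k·q_{k-1} + q_{k-2} (p₋₁ = 1, q₋₁ = 0):
  k = 0: a₀ = 5; p₀/q₀ = 5/1; p₀² − 33·q₀² = 25 − 33 = -8.
  k = 1: m = 5, d = 8, a = ⌊(5 + 5)/8⌋ = 1; p/q = (1·5 + 1)/(1·1 + 0) = 6/1; p² − 33·q² = 36 − 33 = 3.
  k = 2: m = 3, d = 3, a = ⌊(5 + 3)/3⌋ = 2; p/q = (2·6 + 5)/(2·1 + 1) = 17/3; p² − 33·q² = 289 − 297 = -8.
  k = 3: m = 3, d = 8, a = ⌊(5 + 3)/8⌋ = 1; p/q = (1·17 + 6)/(1·3 + 1) = 23/4; p² − 33·q² = 529 − 528 = 1.
  The first convergent with p² − 33·q² = 1 gives the fundamental solution (x₁, y₁) = (23, 4).
Step 2: Apply the recurrence (x_{n+1}, y_{n+1}) = (x₁x_n + 33y₁y_n, x₁y_n + y₁x_n) repeatedly.
  From (x_1, y_1) = (23, 4): x_2 = 23·23 + 33·4·4 = 1057; y_2 = 23·4 + 4·23 = 184.
Step 3: Verify x_2² - 33·y_2² = 1117249 - 1117248 = 1 (should be 1). ✓

(x_1, y_1) = (23, 4); (x_2, y_2) = (1057, 184).


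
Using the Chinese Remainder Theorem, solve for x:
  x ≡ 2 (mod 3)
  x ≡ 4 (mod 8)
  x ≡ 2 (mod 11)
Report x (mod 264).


Moduli 3, 8, 11 are pairwise coprime; by CRT there is a unique solution modulo M = 3 · 8 · 11 = 264.
Solve pairwise, accumulating the modulus:
  Start with x ≡ 2 (mod 3).
  Combine with x ≡ 4 (mod 8): since gcd(3, 8) = 1, we get a unique residue mod 24.
    Write x = 2 + 3·t and substitute into x ≡ 4 (mod 8): 3·t ≡ 4 − 2 = 2 (mod 8).
    The inverse of 3 mod 8 is 3 (since 3·3 = 9 = 1·8 + 1), so t ≡ 3·2 = 6 ≡ 6 (mod 8).
    Then x = 2 + 3·6 = 20, valid modulo lcm(3, 8) = 24: x ≡ 20 (mod 24).
  Combine with x ≡ 2 (mod 11): since gcd(24, 11) = 1, we get a unique residue mod 264.
    Write x = 20 + 24·t and substitute into x ≡ 2 (mod 11): 24·t ≡ 2 − 20 = -18 (mod 11).
    Reduce coefficients mod 11: 2·t ≡ 4 (mod 11).
    The inverse of 2 mod 11 is 6 (since 2·6 = 12 = 1·11 + 1), so t ≡ 6·4 = 24 ≡ 2 (mod 11).
    Then x = 20 + 24·2 = 68, valid modulo lcm(24, 11) = 264: x ≡ 68 (mod 264).
Verify: 68 mod 3 = 2 ✓, 68 mod 8 = 4 ✓, 68 mod 11 = 2 ✓.

x ≡ 68 (mod 264).


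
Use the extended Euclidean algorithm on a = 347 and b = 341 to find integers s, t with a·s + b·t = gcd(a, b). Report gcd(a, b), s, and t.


Euclidean algorithm on (347, 341) — divide until remainder is 0:
  347 = 1 · 341 + 6
  341 = 56 · 6 + 5
  6 = 1 · 5 + 1
  5 = 5 · 1 + 0
gcd(347, 341) = 1.
Track Bezout coefficients alongside the remainders: start with r₀ = 347 = a·1 + b·0 (s = 1, t = 0) and r₁ = 341 = a·0 + b·1 (s = 0, t = 1); each new remainder r_{k+1} = r_{k-1} − q_k·r_k inherits s_{k+1} = s_{k-1} − q_k·s_k, t_{k+1} = t_{k-1} − q_k·t_k, so r_k = a·s_k + b·t_k at every step:
  q = 1: r = 6, s = 1 − 1·0 = 1, t = 0 − 1·1 = -1  (check: 347·1 + 341·(-1) = 6)
  q = 56: r = 5, s = 0 − 56·1 = -56, t = 1 − 56·(-1) = 57  (check: 347·(-56) + 341·57 = 5)
  q = 1: r = 1, s = 1 − 1·(-56) = 57, t = -1 − 1·57 = -58  (check: 347·57 + 341·(-58) = 1)
The row with r = 1 (the gcd) gives the Bezout coefficients s = 57, t = -58.
Result: 347 · (57) + 341 · (-58) = 1.

gcd(347, 341) = 1; s = 57, t = -58 (check: 347·57 + 341·(-58) = 1).


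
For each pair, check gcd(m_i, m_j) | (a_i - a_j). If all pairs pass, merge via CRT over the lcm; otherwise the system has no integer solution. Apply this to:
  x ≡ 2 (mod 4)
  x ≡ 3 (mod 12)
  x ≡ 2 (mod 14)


Moduli 4, 12, 14 are not pairwise coprime, so CRT works modulo lcm(m_i) when all pairwise compatibility conditions hold.
Pairwise compatibility: gcd(m_i, m_j) must divide a_i - a_j for every pair.
Merge one congruence at a time:
  Start: x ≡ 2 (mod 4).
  Combine with x ≡ 3 (mod 12): gcd(4, 12) = 4, and 3 - 2 = 1 is NOT divisible by 4.
    ⇒ system is inconsistent (no integer solution).

No solution (the system is inconsistent).
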